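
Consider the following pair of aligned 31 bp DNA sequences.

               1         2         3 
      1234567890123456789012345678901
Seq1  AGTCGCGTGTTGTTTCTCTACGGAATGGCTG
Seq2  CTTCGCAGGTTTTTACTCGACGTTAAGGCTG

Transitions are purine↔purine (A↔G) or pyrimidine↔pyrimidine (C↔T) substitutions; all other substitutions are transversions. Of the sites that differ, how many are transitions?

The sequences differ at positions 1 (A/C, transversion), 2 (G/T, transversion), 7 (G/A, transition), 8 (T/G, transversion), 12 (G/T, transversion), 15 (T/A, transversion), 19 (T/G, transversion), 23 (G/T, transversion), 24 (A/T, transversion), 26 (T/A, transversion).
Of the 10 differences, 1 transition and 9 transversions, so the answer is 1.

1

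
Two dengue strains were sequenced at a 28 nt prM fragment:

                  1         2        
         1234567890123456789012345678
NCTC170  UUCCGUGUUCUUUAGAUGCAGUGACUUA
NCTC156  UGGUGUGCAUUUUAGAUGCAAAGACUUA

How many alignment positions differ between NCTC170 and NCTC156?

8

Mismatches occur at site 2 (U↔G), site 3 (C↔G), site 4 (C↔U), site 8 (U↔C), site 9 (U↔A), site 10 (C↔U), site 21 (G↔A), site 22 (U↔A).
That gives 8 mismatches out of 28 aligned sites, so the Hamming distance is 8.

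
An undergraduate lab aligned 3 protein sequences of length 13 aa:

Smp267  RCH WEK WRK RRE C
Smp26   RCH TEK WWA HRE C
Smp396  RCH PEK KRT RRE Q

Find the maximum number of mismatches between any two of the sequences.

Pairwise Hamming distances:
  Smp267 vs Smp26: 4
  Smp267 vs Smp396: 4
  Smp26 vs Smp396: 6
The largest is 6, between Smp26 and Smp396.

6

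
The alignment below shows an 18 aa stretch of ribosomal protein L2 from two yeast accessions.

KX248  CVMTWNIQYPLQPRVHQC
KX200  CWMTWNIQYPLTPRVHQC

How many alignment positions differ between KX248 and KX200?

2

Mismatches occur at site 2 (V/W), site 12 (Q/T).
That gives 2 mismatches out of 18 aligned sites, so the Hamming distance is 2.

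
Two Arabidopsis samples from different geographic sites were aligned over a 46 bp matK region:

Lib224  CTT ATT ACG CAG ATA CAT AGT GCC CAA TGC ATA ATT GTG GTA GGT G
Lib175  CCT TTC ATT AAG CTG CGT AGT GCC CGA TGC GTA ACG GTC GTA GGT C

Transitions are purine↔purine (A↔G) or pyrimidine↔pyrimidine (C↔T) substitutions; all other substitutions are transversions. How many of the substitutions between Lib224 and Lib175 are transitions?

8

Mismatches occur at site 2 (T/C, transition), site 4 (A/T, transversion), site 6 (T/C, transition), site 8 (C/T, transition), site 9 (G/T, transversion), site 10 (C/A, transversion), site 13 (A/C, transversion), site 15 (A/G, transition), site 17 (A/G, transition), site 26 (A/G, transition), site 31 (A/G, transition), site 35 (T/C, transition), site 36 (T/G, transversion), site 39 (G/C, transversion), site 46 (G/C, transversion).
Of the 15 differences, 8 transitions and 7 transversions, so the answer is 8.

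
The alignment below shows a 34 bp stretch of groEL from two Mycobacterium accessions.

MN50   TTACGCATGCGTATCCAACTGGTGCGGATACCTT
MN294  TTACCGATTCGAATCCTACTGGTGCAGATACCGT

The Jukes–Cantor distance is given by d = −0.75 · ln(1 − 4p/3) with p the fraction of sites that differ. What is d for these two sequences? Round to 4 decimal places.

0.2407

Differing sites — 5:G/C; 6:C/G; 9:G/T; 12:T/A; 17:A/T; 26:G/A; 33:T/G.
p = 7/34 = 0.205882.
d = −0.75 · ln(1 − (4/3)·0.205882) = −0.75 · ln(0.725491) = −0.75 · (-0.320907) = 0.2407.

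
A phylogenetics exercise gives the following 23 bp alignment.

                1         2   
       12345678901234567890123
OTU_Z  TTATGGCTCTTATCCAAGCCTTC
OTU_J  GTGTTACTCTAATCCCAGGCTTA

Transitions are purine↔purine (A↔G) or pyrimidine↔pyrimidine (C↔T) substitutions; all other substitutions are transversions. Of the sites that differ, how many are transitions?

2

Mismatches occur at site 1 (T→G, transversion), site 3 (A→G, transition), site 5 (G→T, transversion), site 6 (G→A, transition), site 11 (T→A, transversion), site 16 (A→C, transversion), site 19 (C→G, transversion), site 23 (C→A, transversion).
Of the 8 differences, 2 transitions and 6 transversions, so the answer is 2.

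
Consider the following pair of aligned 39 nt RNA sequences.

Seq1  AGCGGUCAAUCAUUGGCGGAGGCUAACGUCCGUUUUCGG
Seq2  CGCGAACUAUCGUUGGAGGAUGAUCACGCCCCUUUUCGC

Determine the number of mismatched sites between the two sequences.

12

The sequences differ at positions 1 (A/C), 5 (G/A), 6 (U/A), 8 (A/U), 12 (A/G), 17 (C/A), 21 (G/U), 23 (C/A), 25 (A/C), 29 (U/C), 32 (G/C), 39 (G/C).
That gives 12 mismatches out of 39 aligned sites, so the Hamming distance is 12.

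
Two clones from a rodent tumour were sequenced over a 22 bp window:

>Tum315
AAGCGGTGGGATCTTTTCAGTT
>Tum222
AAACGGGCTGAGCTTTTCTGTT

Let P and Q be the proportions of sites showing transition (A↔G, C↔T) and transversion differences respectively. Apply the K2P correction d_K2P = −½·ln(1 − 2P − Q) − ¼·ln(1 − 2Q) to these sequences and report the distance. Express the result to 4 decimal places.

The sequences differ at positions 3 (G/A, transition), 7 (T/G, transversion), 8 (G/C, transversion), 9 (G/T, transversion), 12 (T/G, transversion), 19 (A/T, transversion).
Of the 6 differences, 1 transition and 5 transversions over 22 sites: P = 1/22 = 0.045455, Q = 5/22 = 0.227273.
d = −0.5·ln(0.681817) − 0.25·ln(0.545454) = −0.5·(-0.382994) − 0.25·(-0.606137) = 0.3430.

0.3430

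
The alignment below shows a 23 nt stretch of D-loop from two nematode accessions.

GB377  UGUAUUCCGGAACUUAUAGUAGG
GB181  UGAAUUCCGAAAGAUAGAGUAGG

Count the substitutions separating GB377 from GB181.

Mismatches occur at site 3 (U→A), site 10 (G→A), site 13 (C→G), site 14 (U→A), site 17 (U→G).
That gives 5 mismatches out of 23 aligned sites, so the Hamming distance is 5.

5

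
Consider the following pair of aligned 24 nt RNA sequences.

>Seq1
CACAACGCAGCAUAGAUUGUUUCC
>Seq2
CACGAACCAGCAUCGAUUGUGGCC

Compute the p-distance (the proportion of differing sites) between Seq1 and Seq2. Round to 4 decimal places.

Differing sites — 4:A/G; 6:C/A; 7:G/C; 14:A/C; 21:U/G; 22:U/G.
There are 6 differences over 24 sites, so p = 6/24 = 0.2500.

0.2500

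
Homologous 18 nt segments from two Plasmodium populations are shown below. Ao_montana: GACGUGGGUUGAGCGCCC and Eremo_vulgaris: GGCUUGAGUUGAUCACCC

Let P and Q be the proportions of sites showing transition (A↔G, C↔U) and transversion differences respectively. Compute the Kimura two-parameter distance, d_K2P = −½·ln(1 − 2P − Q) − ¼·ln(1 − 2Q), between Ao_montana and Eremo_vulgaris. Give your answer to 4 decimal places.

0.3567

The sequences differ at positions 2 (A/G, transition), 4 (G/U, transversion), 7 (G/A, transition), 13 (G/U, transversion), 15 (G/A, transition).
Of the 5 differences, 3 transitions and 2 transversions over 18 sites: P = 3/18 = 0.166667, Q = 2/18 = 0.111111.
d = −0.5·ln(0.555555) − 0.25·ln(0.777778) = −0.5·(-0.587788) − 0.25·(-0.251314) = 0.3567.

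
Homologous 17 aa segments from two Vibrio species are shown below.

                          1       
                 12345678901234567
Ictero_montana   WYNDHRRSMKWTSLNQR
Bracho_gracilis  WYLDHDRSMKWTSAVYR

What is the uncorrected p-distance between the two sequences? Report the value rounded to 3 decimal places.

The sequences differ at positions 3 (N/L), 6 (R/D), 14 (L/A), 15 (N/V), 16 (Q/Y).
There are 5 differences over 17 sites, so p = 5/17 = 0.294.

0.294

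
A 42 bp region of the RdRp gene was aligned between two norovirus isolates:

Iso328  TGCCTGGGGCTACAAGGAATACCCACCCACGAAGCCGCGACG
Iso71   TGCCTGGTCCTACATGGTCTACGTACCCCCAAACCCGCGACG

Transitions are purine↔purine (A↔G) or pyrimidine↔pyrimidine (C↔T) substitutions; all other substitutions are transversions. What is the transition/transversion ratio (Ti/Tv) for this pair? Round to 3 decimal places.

0.250

The sequences differ at positions 8 (G/T, transversion), 9 (G/C, transversion), 15 (A/T, transversion), 18 (A/T, transversion), 19 (A/C, transversion), 23 (C/G, transversion), 24 (C/T, transition), 29 (A/C, transversion), 31 (G/A, transition), 34 (G/C, transversion).
Of the 10 differences, 2 transitions and 8 transversions, so Ti/Tv = 2/8 = 0.250.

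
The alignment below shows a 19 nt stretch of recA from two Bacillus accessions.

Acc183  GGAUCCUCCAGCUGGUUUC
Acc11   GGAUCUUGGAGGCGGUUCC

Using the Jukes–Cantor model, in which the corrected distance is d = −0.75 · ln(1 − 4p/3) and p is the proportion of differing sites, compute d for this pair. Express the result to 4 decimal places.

The sequences differ at positions 6 (C/U), 8 (C/G), 9 (C/G), 12 (C/G), 13 (U/C), 18 (U/C).
p = 6/19 = 0.315789.
d = −0.75 · ln(1 − (4/3)·0.315789) = −0.75 · ln(0.578948) = −0.75 · (-0.546543) = 0.4099.

0.4099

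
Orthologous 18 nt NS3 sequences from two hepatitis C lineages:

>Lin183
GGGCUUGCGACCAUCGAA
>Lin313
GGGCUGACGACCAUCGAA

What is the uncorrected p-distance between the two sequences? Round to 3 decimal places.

0.111

Mismatches occur at site 6 (U/G), site 7 (G/A).
There are 2 differences over 18 sites, so p = 2/18 = 0.111.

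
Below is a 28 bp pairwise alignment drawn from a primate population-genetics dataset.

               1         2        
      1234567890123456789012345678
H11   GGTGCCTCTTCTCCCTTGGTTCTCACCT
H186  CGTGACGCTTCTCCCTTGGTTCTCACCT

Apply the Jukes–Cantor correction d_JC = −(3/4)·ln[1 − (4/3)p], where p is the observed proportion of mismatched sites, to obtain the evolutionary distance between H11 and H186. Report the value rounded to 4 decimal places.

0.1156

Mismatches occur at site 1 (G/C), site 5 (C/A), site 7 (T/G).
p = 3/28 = 0.107143.
d = −0.75 · ln(1 − (4/3)·0.107143) = −0.75 · ln(0.857143) = −0.75 · (-0.154151) = 0.1156.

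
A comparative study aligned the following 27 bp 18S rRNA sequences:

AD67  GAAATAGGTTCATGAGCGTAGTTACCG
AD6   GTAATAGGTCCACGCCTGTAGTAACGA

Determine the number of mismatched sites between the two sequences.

9

The sequences differ at positions 2 (A/T), 10 (T/C), 13 (T/C), 15 (A/C), 16 (G/C), 17 (C/T), 23 (T/A), 26 (C/G), 27 (G/A).
That gives 9 mismatches out of 27 aligned sites, so the Hamming distance is 9.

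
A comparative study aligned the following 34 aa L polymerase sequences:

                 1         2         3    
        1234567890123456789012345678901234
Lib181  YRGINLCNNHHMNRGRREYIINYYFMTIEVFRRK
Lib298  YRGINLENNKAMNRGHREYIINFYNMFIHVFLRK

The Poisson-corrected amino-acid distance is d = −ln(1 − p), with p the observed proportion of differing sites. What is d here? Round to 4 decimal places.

0.3075

The sequences differ at positions 7 (C/E), 10 (H/K), 11 (H/A), 16 (R/H), 23 (Y/F), 25 (F/N), 27 (T/F), 29 (E/H), 32 (R/L).
p = 9/34 = 0.264706.
d = −ln(1 − 0.264706) = −ln(0.735294) = 0.3075.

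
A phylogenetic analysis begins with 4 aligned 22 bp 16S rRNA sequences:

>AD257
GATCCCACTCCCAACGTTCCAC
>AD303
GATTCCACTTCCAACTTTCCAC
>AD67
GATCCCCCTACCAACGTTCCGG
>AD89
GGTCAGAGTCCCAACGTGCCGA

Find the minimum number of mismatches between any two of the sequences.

Pairwise Hamming distances:
  AD257 vs AD303: 3
  AD257 vs AD67: 4
  AD257 vs AD89: 7
  AD303 vs AD67: 6
  AD303 vs AD89: 10
  AD67 vs AD89: 8
The smallest is 3, between AD257 and AD303.

3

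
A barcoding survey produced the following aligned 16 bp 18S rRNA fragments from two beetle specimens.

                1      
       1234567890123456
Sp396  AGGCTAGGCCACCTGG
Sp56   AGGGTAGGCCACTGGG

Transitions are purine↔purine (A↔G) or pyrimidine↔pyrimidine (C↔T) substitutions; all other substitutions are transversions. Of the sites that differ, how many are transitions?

The sequences differ at positions 4 (C/G, transversion), 13 (C/T, transition), 14 (T/G, transversion).
Of the 3 differences, 1 transition and 2 transversions, so the answer is 1.

1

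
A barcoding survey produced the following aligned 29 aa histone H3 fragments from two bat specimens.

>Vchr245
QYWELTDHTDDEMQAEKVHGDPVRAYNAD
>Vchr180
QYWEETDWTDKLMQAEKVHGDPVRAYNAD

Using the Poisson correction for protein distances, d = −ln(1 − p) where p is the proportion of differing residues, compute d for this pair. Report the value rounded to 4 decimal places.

Mismatches occur at site 5 (L↔E), site 8 (H↔W), site 11 (D↔K), site 12 (E↔L).
p = 4/29 = 0.137931.
d = −ln(1 − 0.137931) = −ln(0.862069) = 0.1484.

0.1484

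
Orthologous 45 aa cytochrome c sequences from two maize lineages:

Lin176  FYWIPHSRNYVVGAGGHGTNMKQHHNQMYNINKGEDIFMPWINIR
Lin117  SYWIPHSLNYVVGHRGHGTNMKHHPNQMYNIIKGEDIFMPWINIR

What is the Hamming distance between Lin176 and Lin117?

7

The sequences differ at positions 1 (F/S), 8 (R/L), 14 (A/H), 15 (G/R), 23 (Q/H), 25 (H/P), 32 (N/I).
That gives 7 mismatches out of 45 aligned sites, so the Hamming distance is 7.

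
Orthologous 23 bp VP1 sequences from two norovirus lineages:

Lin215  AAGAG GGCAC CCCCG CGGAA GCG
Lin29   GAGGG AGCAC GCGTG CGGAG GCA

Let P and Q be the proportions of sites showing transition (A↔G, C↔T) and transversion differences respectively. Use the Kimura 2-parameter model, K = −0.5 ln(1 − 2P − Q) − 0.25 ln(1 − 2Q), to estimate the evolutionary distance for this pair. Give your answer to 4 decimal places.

0.5169

Differing sites — 1:A/G (Ti); 4:A/G (Ti); 6:G/A (Ti); 11:C/G (Tv); 13:C/G (Tv); 14:C/T (Ti); 20:A/G (Ti); 23:G/A (Ti).
Of the 8 differences, 6 transitions and 2 transversions over 23 sites: P = 6/23 = 0.260870, Q = 2/23 = 0.086957.
d = −0.5·ln(0.391303) − 0.25·ln(0.826086) = −0.5·(-0.938273) − 0.25·(-0.191056) = 0.5169.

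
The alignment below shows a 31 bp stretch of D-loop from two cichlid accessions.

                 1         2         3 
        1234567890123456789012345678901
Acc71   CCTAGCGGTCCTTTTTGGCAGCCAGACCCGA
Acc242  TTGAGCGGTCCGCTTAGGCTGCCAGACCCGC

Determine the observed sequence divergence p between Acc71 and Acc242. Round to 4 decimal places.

0.2581

The sequences differ at positions 1 (C/T), 2 (C/T), 3 (T/G), 12 (T/G), 13 (T/C), 16 (T/A), 20 (A/T), 31 (A/C).
There are 8 differences over 31 sites, so p = 8/31 = 0.2581.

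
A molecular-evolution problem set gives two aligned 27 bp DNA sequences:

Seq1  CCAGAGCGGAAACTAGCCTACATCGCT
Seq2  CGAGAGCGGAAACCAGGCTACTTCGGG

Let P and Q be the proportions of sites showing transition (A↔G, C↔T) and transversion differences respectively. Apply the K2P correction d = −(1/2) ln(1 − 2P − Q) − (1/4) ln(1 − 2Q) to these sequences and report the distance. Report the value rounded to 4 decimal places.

Differing sites — 2:C/G (Tv); 14:T/C (Ti); 17:C/G (Tv); 22:A/T (Tv); 26:C/G (Tv); 27:T/G (Tv).
Of the 6 differences, 1 transition and 5 transversions over 27 sites: P = 1/27 = 0.037037, Q = 5/27 = 0.185185.
d = −0.5·ln(0.740741) − 0.25·ln(0.629630) = −0.5·(-0.300104) − 0.25·(-0.462623) = 0.2657.

0.2657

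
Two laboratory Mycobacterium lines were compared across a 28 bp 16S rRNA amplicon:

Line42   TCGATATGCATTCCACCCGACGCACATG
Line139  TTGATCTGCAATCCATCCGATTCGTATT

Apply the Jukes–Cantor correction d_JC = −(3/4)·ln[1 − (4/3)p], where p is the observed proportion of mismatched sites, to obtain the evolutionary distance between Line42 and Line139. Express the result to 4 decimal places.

0.4197

The sequences differ at positions 2 (C/T), 6 (A/C), 11 (T/A), 16 (C/T), 21 (C/T), 22 (G/T), 24 (A/G), 25 (C/T), 28 (G/T).
p = 9/28 = 0.321429.
d = −0.75 · ln(1 − (4/3)·0.321429) = −0.75 · ln(0.571428) = −0.75 · (-0.559617) = 0.4197.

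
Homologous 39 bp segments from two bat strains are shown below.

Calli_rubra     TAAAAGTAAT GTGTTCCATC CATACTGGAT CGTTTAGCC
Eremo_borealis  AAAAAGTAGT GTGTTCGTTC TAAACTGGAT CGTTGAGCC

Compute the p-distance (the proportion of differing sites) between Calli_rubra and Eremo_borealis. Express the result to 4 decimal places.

0.1795

Mismatches occur at site 1 (T↔A), site 9 (A↔G), site 17 (C↔G), site 18 (A↔T), site 21 (C↔T), site 23 (T↔A), site 35 (T↔G).
There are 7 differences over 39 sites, so p = 7/39 = 0.1795.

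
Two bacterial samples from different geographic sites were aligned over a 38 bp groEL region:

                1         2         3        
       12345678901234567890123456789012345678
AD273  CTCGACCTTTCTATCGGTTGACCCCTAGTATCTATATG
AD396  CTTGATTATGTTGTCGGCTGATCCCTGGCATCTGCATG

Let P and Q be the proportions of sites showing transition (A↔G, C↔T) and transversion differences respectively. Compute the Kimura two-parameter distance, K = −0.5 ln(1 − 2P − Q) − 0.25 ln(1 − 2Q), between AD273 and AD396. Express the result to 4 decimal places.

0.5271

Mismatches occur at site 3 (C→T, transition), site 6 (C→T, transition), site 7 (C→T, transition), site 8 (T→A, transversion), site 10 (T→G, transversion), site 11 (C→T, transition), site 13 (A→G, transition), site 18 (T→C, transition), site 22 (C→T, transition), site 27 (A→G, transition), site 29 (T→C, transition), site 34 (A→G, transition), site 35 (T→C, transition).
Of the 13 differences, 11 transitions and 2 transversions over 38 sites: P = 11/38 = 0.289474, Q = 2/38 = 0.052632.
d = −0.5·ln(0.368420) − 0.25·ln(0.894736) = −0.5·(-0.998532) − 0.25·(-0.111227) = 0.5271.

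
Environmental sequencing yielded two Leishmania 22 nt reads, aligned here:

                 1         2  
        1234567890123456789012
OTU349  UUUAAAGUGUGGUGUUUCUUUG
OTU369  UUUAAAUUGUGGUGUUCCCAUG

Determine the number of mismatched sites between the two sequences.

4

Differing sites — 7:G/U; 17:U/C; 19:U/C; 20:U/A.
That gives 4 mismatches out of 22 aligned sites, so the Hamming distance is 4.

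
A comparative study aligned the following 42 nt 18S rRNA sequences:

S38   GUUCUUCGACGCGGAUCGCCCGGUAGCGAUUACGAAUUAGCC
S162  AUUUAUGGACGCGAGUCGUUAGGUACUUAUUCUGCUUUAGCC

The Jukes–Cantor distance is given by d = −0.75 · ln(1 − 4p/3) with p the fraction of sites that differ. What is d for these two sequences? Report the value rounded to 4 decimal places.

0.5319

Differing sites — 1:G/A; 4:C/U; 5:U/A; 7:C/G; 14:G/A; 15:A/G; 19:C/U; 20:C/U; 21:C/A; 26:G/C; 27:C/U; 28:G/U; 32:A/C; 33:C/U; 35:A/C; 36:A/U.
p = 16/42 = 0.380952.
d = −0.75 · ln(1 − (4/3)·0.380952) = −0.75 · ln(0.492064) = −0.75 · (-0.709146) = 0.5319.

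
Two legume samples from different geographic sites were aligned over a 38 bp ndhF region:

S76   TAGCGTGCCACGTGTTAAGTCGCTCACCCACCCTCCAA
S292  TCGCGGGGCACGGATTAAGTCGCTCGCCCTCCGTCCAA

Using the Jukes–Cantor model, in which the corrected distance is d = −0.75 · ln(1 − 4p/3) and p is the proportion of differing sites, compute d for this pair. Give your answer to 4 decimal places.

0.2471

The sequences differ at positions 2 (A/C), 6 (T/G), 8 (C/G), 13 (T/G), 14 (G/A), 26 (A/G), 30 (A/T), 33 (C/G).
p = 8/38 = 0.210526.
d = −0.75 · ln(1 − (4/3)·0.210526) = −0.75 · ln(0.719299) = −0.75 · (-0.329478) = 0.2471.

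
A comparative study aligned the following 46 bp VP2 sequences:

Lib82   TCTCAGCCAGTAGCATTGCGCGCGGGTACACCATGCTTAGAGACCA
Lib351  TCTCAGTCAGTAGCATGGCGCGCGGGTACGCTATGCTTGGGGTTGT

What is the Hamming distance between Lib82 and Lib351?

Mismatches occur at site 7 (C/T), site 17 (T/G), site 30 (A/G), site 32 (C/T), site 39 (A/G), site 41 (A/G), site 43 (A/T), site 44 (C/T), site 45 (C/G), site 46 (A/T).
That gives 10 mismatches out of 46 aligned sites, so the Hamming distance is 10.

10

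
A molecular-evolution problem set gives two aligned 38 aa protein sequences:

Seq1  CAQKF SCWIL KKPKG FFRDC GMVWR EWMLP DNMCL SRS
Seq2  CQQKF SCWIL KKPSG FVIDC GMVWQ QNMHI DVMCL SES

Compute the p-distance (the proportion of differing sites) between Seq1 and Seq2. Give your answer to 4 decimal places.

0.2895

Differing sites — 2:A/Q; 14:K/S; 17:F/V; 18:R/I; 25:R/Q; 26:E/Q; 27:W/N; 29:L/H; 30:P/I; 32:N/V; 37:R/E.
There are 11 differences over 38 sites, so p = 11/38 = 0.2895.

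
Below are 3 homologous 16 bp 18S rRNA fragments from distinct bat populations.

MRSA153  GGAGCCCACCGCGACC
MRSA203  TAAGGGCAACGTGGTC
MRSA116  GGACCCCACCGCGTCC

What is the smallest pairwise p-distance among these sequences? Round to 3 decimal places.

Pairwise Hamming distances:
  MRSA153 vs MRSA203: 8
  MRSA153 vs MRSA116: 2
  MRSA203 vs MRSA116: 9
The smallest is 2 mismatches, between MRSA153 and MRSA116; p = 2/16 = 0.125.

0.125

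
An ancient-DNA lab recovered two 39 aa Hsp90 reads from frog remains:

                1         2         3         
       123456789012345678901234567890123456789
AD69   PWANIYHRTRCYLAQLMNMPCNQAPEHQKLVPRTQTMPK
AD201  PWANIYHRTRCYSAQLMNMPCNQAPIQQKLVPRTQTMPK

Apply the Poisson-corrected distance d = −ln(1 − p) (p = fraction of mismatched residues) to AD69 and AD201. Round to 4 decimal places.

0.0800

Differing sites — 13:L/S; 26:E/I; 27:H/Q.
p = 3/39 = 0.076923.
d = −ln(1 − 0.076923) = −ln(0.923077) = 0.0800.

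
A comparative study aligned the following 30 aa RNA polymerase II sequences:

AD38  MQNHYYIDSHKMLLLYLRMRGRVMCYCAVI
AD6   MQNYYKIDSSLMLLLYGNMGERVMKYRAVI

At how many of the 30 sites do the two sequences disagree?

Mismatches occur at site 4 (H→Y), site 6 (Y→K), site 10 (H→S), site 11 (K→L), site 17 (L→G), site 18 (R→N), site 20 (R→G), site 21 (G→E), site 25 (C→K), site 27 (C→R).
That gives 10 mismatches out of 30 aligned sites, so the Hamming distance is 10.

10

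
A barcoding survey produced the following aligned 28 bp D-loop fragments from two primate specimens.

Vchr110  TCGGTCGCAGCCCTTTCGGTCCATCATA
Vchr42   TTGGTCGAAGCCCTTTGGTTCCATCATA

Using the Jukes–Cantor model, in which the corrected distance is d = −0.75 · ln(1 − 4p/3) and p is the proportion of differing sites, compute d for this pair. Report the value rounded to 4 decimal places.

0.1585

Mismatches occur at site 2 (C→T), site 8 (C→A), site 17 (C→G), site 19 (G→T).
p = 4/28 = 0.142857.
d = −0.75 · ln(1 − (4/3)·0.142857) = −0.75 · ln(0.809524) = −0.75 · (-0.211309) = 0.1585.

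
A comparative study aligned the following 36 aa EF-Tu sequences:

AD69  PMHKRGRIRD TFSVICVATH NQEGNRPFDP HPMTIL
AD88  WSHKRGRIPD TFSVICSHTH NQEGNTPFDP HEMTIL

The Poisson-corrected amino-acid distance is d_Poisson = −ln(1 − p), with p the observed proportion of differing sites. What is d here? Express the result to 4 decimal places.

Mismatches occur at site 1 (P/W), site 2 (M/S), site 9 (R/P), site 17 (V/S), site 18 (A/H), site 26 (R/T), site 32 (P/E).
p = 7/36 = 0.194444.
d = −ln(1 − 0.194444) = −ln(0.805556) = 0.2162.

0.2162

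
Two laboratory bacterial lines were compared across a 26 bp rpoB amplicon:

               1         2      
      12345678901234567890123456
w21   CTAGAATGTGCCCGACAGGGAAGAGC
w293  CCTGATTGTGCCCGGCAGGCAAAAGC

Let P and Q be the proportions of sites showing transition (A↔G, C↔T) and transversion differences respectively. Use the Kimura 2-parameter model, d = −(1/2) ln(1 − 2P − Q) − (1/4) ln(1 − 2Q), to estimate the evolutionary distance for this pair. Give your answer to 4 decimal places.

The sequences differ at positions 2 (T/C, transition), 3 (A/T, transversion), 6 (A/T, transversion), 15 (A/G, transition), 20 (G/C, transversion), 23 (G/A, transition).
Of the 6 differences, 3 transitions and 3 transversions over 26 sites: P = 3/26 = 0.115385, Q = 3/26 = 0.115385.
d = −0.5·ln(0.653845) − 0.25·ln(0.769230) = −0.5·(-0.424885) − 0.25·(-0.262365) = 0.2780.

0.2780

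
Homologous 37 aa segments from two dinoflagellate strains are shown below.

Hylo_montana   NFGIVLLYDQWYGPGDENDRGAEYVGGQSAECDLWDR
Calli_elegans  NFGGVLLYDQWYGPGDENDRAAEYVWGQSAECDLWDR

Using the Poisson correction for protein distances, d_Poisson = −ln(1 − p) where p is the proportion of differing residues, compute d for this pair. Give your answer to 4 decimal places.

The sequences differ at positions 4 (I/G), 21 (G/A), 26 (G/W).
p = 3/37 = 0.081081.
d = −ln(1 − 0.081081) = −ln(0.918919) = 0.0846.

0.0846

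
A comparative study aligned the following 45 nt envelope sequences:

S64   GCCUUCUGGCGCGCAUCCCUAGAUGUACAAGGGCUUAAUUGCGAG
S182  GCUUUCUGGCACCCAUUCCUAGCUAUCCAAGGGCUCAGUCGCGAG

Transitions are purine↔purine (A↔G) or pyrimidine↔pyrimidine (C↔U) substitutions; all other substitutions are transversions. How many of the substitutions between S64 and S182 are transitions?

7

Mismatches occur at site 3 (C/U, transition), site 11 (G/A, transition), site 13 (G/C, transversion), site 17 (C/U, transition), site 23 (A/C, transversion), site 25 (G/A, transition), site 27 (A/C, transversion), site 36 (U/C, transition), site 38 (A/G, transition), site 40 (U/C, transition).
Of the 10 differences, 7 transitions and 3 transversions, so the answer is 7.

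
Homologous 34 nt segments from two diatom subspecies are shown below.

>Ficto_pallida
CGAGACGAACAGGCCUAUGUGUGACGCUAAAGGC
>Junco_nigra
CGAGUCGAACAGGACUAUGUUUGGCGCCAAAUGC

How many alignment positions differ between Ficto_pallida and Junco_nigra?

6

Mismatches occur at site 5 (A→U), site 14 (C→A), site 21 (G→U), site 24 (A→G), site 28 (U→C), site 32 (G→U).
That gives 6 mismatches out of 34 aligned sites, so the Hamming distance is 6.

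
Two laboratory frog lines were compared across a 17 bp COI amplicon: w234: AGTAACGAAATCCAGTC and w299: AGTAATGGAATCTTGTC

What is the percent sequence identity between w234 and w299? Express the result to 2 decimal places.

Mismatches occur at site 6 (C→T), site 8 (A→G), site 13 (C→T), site 14 (A→T).
13 of the 17 sites match, so the percent identity is 13/17 × 100 = 76.47%.

76.47%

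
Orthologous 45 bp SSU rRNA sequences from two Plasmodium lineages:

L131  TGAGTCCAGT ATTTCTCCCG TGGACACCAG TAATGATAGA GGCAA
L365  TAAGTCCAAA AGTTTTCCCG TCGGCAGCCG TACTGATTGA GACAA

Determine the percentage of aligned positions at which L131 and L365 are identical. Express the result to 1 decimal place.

Mismatches occur at site 2 (G→A), site 9 (G→A), site 10 (T→A), site 12 (T→G), site 15 (C→T), site 22 (G→C), site 24 (A→G), site 27 (C→G), site 29 (A→C), site 33 (A→C), site 38 (A→T), site 42 (G→A).
33 of the 45 sites match, so the percent identity is 33/45 × 100 = 73.3%.

73.3%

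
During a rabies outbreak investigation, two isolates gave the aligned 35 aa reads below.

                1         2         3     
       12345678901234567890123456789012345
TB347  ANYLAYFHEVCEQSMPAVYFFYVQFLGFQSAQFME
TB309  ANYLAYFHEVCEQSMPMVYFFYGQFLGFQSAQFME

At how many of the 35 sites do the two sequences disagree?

Differing sites — 17:A/M; 23:V/G.
That gives 2 mismatches out of 35 aligned sites, so the Hamming distance is 2.

2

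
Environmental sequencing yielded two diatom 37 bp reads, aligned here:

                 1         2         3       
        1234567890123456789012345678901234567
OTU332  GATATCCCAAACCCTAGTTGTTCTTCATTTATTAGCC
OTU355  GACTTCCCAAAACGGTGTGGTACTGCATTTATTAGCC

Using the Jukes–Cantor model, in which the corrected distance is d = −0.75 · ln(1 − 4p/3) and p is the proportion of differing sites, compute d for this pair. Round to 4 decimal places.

Differing sites — 3:T/C; 4:A/T; 12:C/A; 14:C/G; 15:T/G; 16:A/T; 19:T/G; 22:T/A; 25:T/G.
p = 9/37 = 0.243243.
d = −0.75 · ln(1 − (4/3)·0.243243) = −0.75 · ln(0.675676) = −0.75 · (-0.392042) = 0.2940.

0.2940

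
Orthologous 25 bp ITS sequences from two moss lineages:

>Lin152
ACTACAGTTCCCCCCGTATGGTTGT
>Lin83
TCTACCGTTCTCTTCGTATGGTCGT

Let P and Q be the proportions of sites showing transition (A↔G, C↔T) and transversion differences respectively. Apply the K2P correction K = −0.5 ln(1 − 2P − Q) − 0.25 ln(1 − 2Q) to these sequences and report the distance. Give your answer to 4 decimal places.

Differing sites — 1:A/T (Tv); 6:A/C (Tv); 11:C/T (Ti); 13:C/T (Ti); 14:C/T (Ti); 23:T/C (Ti).
Of the 6 differences, 4 transitions and 2 transversions over 25 sites: P = 4/25 = 0.160000, Q = 2/25 = 0.080000.
d = −0.5·ln(0.600000) − 0.25·ln(0.840000) = −0.5·(-0.510826) − 0.25·(-0.174353) = 0.2990.

0.2990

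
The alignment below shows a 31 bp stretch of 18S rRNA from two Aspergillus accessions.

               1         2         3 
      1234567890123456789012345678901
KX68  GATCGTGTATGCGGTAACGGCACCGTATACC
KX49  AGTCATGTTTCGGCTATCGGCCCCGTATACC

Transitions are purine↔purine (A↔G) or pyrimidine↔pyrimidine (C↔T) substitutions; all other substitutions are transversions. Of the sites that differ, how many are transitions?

3

Mismatches occur at site 1 (G→A, transition), site 2 (A→G, transition), site 5 (G→A, transition), site 9 (A→T, transversion), site 11 (G→C, transversion), site 12 (C→G, transversion), site 14 (G→C, transversion), site 17 (A→T, transversion), site 22 (A→C, transversion).
Of the 9 differences, 3 transitions and 6 transversions, so the answer is 3.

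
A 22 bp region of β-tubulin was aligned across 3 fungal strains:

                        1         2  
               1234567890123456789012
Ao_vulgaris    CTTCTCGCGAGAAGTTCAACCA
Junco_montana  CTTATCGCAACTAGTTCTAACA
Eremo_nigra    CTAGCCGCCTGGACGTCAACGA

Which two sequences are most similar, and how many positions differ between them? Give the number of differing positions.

Pairwise Hamming distances:
  Ao_vulgaris vs Junco_montana: 6
  Ao_vulgaris vs Eremo_nigra: 9
  Junco_montana vs Eremo_nigra: 12
The smallest is 6, between Ao_vulgaris and Junco_montana.

6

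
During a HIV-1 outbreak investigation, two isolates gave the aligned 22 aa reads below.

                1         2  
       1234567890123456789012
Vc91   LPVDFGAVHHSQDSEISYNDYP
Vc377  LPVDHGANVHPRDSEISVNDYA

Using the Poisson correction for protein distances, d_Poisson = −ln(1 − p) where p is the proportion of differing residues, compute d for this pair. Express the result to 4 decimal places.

0.3830

Mismatches occur at site 5 (F/H), site 8 (V/N), site 9 (H/V), site 11 (S/P), site 12 (Q/R), site 18 (Y/V), site 22 (P/A).
p = 7/22 = 0.318182.
d = −ln(1 − 0.318182) = −ln(0.681818) = 0.3830.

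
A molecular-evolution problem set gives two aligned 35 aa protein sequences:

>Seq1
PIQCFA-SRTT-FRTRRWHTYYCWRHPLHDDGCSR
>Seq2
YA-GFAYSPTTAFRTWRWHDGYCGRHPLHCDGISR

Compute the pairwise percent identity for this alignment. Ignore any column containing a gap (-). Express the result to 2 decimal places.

68.75%

Excluding the 3 gap columns leaves 32 comparable sites.
Differing sites — 1:P/Y; 2:I/A; 4:C/G; 9:R/P; 16:R/W; 20:T/D; 21:Y/G; 24:W/G; 30:D/C; 33:C/I.
22 of the 32 comparable sites match, so the percent identity is 22/32 × 100 = 68.75%.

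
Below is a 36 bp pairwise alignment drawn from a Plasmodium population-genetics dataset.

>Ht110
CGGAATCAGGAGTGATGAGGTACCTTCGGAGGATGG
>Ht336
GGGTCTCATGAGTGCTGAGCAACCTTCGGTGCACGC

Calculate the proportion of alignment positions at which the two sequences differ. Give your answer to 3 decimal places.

0.306

Differing sites — 1:C/G; 4:A/T; 5:A/C; 9:G/T; 15:A/C; 20:G/C; 21:T/A; 30:A/T; 32:G/C; 34:T/C; 36:G/C.
There are 11 differences over 36 sites, so p = 11/36 = 0.306.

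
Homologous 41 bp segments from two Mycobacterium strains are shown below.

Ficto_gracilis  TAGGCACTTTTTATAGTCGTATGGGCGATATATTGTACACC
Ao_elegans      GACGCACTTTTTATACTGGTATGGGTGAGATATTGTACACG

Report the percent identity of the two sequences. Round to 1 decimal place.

Mismatches occur at site 1 (T→G), site 3 (G→C), site 16 (G→C), site 18 (C→G), site 26 (C→T), site 29 (T→G), site 41 (C→G).
34 of the 41 sites match, so the percent identity is 34/41 × 100 = 82.9%.

82.9%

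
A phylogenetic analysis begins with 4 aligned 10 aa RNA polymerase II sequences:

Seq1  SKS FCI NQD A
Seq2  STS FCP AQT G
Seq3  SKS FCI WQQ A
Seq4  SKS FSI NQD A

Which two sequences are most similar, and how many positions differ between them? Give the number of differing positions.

1

Pairwise Hamming distances:
  Seq1 vs Seq2: 5
  Seq1 vs Seq3: 2
  Seq1 vs Seq4: 1
  Seq2 vs Seq3: 5
  Seq2 vs Seq4: 6
  Seq3 vs Seq4: 3
The smallest is 1, between Seq1 and Seq4.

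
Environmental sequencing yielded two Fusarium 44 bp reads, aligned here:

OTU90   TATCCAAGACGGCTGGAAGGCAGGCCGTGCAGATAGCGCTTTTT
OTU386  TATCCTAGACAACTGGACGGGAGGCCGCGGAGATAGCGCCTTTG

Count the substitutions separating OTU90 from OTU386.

The sequences differ at positions 6 (A/T), 11 (G/A), 12 (G/A), 18 (A/C), 21 (C/G), 28 (T/C), 30 (C/G), 40 (T/C), 44 (T/G).
That gives 9 mismatches out of 44 aligned sites, so the Hamming distance is 9.

9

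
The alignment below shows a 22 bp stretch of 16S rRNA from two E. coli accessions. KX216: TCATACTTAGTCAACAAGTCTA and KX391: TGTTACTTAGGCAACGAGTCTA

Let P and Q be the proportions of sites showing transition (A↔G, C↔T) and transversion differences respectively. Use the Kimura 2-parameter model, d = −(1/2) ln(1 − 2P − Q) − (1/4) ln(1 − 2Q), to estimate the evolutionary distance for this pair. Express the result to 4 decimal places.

0.2085

Differing sites — 2:C/G (Tv); 3:A/T (Tv); 11:T/G (Tv); 16:A/G (Ti).
Of the 4 differences, 1 transition and 3 transversions over 22 sites: P = 1/22 = 0.045455, Q = 3/22 = 0.136364.
d = −0.5·ln(0.772726) − 0.25·ln(0.727272) = −0.5·(-0.257831) − 0.25·(-0.318455) = 0.2085.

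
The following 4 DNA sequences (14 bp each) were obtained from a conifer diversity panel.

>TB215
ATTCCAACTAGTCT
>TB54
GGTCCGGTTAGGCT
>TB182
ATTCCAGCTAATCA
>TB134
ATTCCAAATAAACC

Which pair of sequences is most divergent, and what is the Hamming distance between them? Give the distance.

8

Pairwise Hamming distances:
  TB215 vs TB54: 6
  TB215 vs TB182: 3
  TB215 vs TB134: 4
  TB54 vs TB182: 7
  TB54 vs TB134: 8
  TB182 vs TB134: 4
The largest is 8, between TB54 and TB134.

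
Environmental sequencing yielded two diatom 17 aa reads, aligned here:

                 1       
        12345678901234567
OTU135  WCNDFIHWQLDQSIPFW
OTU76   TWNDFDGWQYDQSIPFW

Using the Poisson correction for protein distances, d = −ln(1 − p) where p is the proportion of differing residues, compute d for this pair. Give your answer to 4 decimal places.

0.3483

Differing sites — 1:W/T; 2:C/W; 6:I/D; 7:H/G; 10:L/Y.
p = 5/17 = 0.294118.
d = −ln(1 − 0.294118) = −ln(0.705882) = 0.3483.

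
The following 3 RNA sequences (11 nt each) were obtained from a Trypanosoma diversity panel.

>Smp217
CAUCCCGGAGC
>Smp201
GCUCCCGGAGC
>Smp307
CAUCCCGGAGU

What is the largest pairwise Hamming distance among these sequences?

Pairwise Hamming distances:
  Smp217 vs Smp201: 2
  Smp217 vs Smp307: 1
  Smp201 vs Smp307: 3
The largest is 3, between Smp201 and Smp307.

3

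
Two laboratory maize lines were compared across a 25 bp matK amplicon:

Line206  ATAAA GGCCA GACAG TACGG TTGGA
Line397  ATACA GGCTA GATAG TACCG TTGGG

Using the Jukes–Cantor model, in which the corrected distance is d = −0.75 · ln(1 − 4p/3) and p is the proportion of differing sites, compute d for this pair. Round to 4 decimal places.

Mismatches occur at site 4 (A→C), site 9 (C→T), site 13 (C→T), site 19 (G→C), site 25 (A→G).
p = 5/25 = 0.200000.
d = −0.75 · ln(1 − (4/3)·0.200000) = −0.75 · ln(0.733333) = −0.75 · (-0.310155) = 0.2326.

0.2326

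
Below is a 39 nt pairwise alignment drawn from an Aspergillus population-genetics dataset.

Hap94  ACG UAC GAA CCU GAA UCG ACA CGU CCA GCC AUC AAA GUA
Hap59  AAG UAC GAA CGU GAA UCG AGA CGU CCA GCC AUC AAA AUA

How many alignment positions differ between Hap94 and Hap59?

Mismatches occur at site 2 (C↔A), site 11 (C↔G), site 20 (C↔G), site 37 (G↔A).
That gives 4 mismatches out of 39 aligned sites, so the Hamming distance is 4.

4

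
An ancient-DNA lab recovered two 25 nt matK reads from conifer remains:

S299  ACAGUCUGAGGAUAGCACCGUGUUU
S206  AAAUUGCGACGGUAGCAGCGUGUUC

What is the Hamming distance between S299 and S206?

The sequences differ at positions 2 (C/A), 4 (G/U), 6 (C/G), 7 (U/C), 10 (G/C), 12 (A/G), 18 (C/G), 25 (U/C).
That gives 8 mismatches out of 25 aligned sites, so the Hamming distance is 8.

8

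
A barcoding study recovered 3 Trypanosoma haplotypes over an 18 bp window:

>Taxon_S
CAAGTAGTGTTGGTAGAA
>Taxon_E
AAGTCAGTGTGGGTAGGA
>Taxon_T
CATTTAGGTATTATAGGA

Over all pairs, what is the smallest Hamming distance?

6

Pairwise Hamming distances:
  Taxon_S vs Taxon_E: 6
  Taxon_S vs Taxon_T: 8
  Taxon_E vs Taxon_T: 9
The smallest is 6, between Taxon_S and Taxon_E.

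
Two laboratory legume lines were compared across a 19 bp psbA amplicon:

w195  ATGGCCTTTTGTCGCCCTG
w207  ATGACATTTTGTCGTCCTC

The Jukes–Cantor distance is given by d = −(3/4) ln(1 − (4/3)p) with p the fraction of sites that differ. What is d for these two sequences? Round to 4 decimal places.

Mismatches occur at site 4 (G/A), site 6 (C/A), site 15 (C/T), site 19 (G/C).
p = 4/19 = 0.210526.
d = −0.75 · ln(1 − (4/3)·0.210526) = −0.75 · ln(0.719299) = −0.75 · (-0.329478) = 0.2471.

0.2471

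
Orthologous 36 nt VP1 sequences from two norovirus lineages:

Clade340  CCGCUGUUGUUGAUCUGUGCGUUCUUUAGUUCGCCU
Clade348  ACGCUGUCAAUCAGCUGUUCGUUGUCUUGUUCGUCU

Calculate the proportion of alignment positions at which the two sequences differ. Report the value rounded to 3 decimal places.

Mismatches occur at site 1 (C/A), site 8 (U/C), site 9 (G/A), site 10 (U/A), site 12 (G/C), site 14 (U/G), site 19 (G/U), site 24 (C/G), site 26 (U/C), site 28 (A/U), site 34 (C/U).
There are 11 differences over 36 sites, so p = 11/36 = 0.306.

0.306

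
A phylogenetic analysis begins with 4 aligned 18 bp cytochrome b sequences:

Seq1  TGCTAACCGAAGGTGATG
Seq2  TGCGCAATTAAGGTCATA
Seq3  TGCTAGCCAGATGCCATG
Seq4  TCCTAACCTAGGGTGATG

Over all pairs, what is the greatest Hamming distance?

10

Pairwise Hamming distances:
  Seq1 vs Seq2: 7
  Seq1 vs Seq3: 6
  Seq1 vs Seq4: 3
  Seq2 vs Seq3: 10
  Seq2 vs Seq4: 8
  Seq3 vs Seq4: 8
The largest is 10, between Seq2 and Seq3.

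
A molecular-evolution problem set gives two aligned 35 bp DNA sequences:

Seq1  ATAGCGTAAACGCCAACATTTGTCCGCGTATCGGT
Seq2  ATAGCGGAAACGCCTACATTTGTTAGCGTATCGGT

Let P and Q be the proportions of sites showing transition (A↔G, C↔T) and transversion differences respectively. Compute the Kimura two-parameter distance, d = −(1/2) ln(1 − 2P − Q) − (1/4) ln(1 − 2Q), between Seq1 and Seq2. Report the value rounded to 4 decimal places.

The sequences differ at positions 7 (T/G, transversion), 15 (A/T, transversion), 24 (C/T, transition), 25 (C/A, transversion).
Of the 4 differences, 1 transition and 3 transversions over 35 sites: P = 1/35 = 0.028571, Q = 3/35 = 0.085714.
d = −0.5·ln(0.857144) − 0.25·ln(0.828572) = −0.5·(-0.154149) − 0.25·(-0.188052) = 0.1241.

0.1241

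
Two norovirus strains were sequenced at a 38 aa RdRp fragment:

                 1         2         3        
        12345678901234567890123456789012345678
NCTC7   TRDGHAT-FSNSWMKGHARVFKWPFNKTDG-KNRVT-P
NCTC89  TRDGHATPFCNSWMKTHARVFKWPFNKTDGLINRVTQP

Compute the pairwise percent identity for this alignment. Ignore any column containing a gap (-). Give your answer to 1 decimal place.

Excluding the 3 gap columns leaves 35 comparable sites.
Mismatches occur at site 10 (S→C), site 16 (G→T), site 32 (K→I).
32 of the 35 comparable sites match, so the percent identity is 32/35 × 100 = 91.4%.

91.4%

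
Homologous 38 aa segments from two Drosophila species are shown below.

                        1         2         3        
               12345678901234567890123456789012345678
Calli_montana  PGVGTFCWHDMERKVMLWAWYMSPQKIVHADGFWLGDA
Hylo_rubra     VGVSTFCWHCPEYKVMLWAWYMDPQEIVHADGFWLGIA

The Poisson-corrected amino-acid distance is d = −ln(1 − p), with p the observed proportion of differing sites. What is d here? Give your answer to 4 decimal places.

Differing sites — 1:P/V; 4:G/S; 10:D/C; 11:M/P; 13:R/Y; 23:S/D; 26:K/E; 37:D/I.
p = 8/38 = 0.210526.
d = −ln(1 − 0.210526) = −ln(0.789474) = 0.2364.

0.2364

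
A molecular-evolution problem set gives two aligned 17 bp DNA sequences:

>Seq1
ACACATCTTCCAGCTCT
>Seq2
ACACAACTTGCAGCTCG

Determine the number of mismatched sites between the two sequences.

Differing sites — 6:T/A; 10:C/G; 17:T/G.
That gives 3 mismatches out of 17 aligned sites, so the Hamming distance is 3.

3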